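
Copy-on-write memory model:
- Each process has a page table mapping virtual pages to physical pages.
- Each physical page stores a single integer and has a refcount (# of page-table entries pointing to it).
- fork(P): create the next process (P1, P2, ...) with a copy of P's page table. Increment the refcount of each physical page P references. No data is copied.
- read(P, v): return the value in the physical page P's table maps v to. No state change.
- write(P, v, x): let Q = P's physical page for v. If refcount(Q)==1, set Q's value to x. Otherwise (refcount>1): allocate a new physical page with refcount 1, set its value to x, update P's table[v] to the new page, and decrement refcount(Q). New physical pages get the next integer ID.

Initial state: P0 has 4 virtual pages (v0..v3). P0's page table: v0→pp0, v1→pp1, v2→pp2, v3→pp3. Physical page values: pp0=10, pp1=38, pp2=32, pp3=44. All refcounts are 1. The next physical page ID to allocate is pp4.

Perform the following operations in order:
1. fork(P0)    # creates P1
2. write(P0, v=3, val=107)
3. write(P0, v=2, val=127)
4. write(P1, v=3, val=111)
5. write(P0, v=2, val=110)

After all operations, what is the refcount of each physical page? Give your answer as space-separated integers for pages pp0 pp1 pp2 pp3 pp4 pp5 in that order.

Answer: 2 2 1 1 1 1

Derivation:
Op 1: fork(P0) -> P1. 4 ppages; refcounts: pp0:2 pp1:2 pp2:2 pp3:2
Op 2: write(P0, v3, 107). refcount(pp3)=2>1 -> COPY to pp4. 5 ppages; refcounts: pp0:2 pp1:2 pp2:2 pp3:1 pp4:1
Op 3: write(P0, v2, 127). refcount(pp2)=2>1 -> COPY to pp5. 6 ppages; refcounts: pp0:2 pp1:2 pp2:1 pp3:1 pp4:1 pp5:1
Op 4: write(P1, v3, 111). refcount(pp3)=1 -> write in place. 6 ppages; refcounts: pp0:2 pp1:2 pp2:1 pp3:1 pp4:1 pp5:1
Op 5: write(P0, v2, 110). refcount(pp5)=1 -> write in place. 6 ppages; refcounts: pp0:2 pp1:2 pp2:1 pp3:1 pp4:1 pp5:1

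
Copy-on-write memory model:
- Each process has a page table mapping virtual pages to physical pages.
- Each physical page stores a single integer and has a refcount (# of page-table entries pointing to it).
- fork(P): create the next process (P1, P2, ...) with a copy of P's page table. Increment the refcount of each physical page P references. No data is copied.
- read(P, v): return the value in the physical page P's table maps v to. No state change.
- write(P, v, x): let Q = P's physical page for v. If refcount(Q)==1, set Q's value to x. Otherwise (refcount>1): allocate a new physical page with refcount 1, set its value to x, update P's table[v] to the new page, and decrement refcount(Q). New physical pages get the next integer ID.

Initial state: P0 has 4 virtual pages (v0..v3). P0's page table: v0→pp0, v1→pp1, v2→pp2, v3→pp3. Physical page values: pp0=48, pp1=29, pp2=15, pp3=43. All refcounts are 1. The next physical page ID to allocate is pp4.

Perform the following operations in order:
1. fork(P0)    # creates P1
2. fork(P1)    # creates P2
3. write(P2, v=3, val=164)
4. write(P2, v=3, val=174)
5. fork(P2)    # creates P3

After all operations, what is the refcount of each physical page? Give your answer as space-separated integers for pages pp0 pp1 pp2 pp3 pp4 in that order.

Answer: 4 4 4 2 2

Derivation:
Op 1: fork(P0) -> P1. 4 ppages; refcounts: pp0:2 pp1:2 pp2:2 pp3:2
Op 2: fork(P1) -> P2. 4 ppages; refcounts: pp0:3 pp1:3 pp2:3 pp3:3
Op 3: write(P2, v3, 164). refcount(pp3)=3>1 -> COPY to pp4. 5 ppages; refcounts: pp0:3 pp1:3 pp2:3 pp3:2 pp4:1
Op 4: write(P2, v3, 174). refcount(pp4)=1 -> write in place. 5 ppages; refcounts: pp0:3 pp1:3 pp2:3 pp3:2 pp4:1
Op 5: fork(P2) -> P3. 5 ppages; refcounts: pp0:4 pp1:4 pp2:4 pp3:2 pp4:2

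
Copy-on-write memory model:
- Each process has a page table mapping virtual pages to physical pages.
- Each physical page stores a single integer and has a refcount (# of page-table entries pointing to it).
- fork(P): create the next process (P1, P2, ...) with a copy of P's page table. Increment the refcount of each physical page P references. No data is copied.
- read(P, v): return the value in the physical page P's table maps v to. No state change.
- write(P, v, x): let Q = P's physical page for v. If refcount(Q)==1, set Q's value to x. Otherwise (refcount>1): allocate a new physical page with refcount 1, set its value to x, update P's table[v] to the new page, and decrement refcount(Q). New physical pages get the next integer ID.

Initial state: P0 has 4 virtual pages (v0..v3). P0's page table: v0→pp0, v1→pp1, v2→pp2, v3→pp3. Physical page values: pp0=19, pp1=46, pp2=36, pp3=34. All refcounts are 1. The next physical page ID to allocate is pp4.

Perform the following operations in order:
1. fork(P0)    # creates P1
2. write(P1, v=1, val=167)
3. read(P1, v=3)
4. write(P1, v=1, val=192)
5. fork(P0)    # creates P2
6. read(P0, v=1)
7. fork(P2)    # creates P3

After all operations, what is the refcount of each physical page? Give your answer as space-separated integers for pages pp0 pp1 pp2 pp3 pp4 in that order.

Answer: 4 3 4 4 1

Derivation:
Op 1: fork(P0) -> P1. 4 ppages; refcounts: pp0:2 pp1:2 pp2:2 pp3:2
Op 2: write(P1, v1, 167). refcount(pp1)=2>1 -> COPY to pp4. 5 ppages; refcounts: pp0:2 pp1:1 pp2:2 pp3:2 pp4:1
Op 3: read(P1, v3) -> 34. No state change.
Op 4: write(P1, v1, 192). refcount(pp4)=1 -> write in place. 5 ppages; refcounts: pp0:2 pp1:1 pp2:2 pp3:2 pp4:1
Op 5: fork(P0) -> P2. 5 ppages; refcounts: pp0:3 pp1:2 pp2:3 pp3:3 pp4:1
Op 6: read(P0, v1) -> 46. No state change.
Op 7: fork(P2) -> P3. 5 ppages; refcounts: pp0:4 pp1:3 pp2:4 pp3:4 pp4:1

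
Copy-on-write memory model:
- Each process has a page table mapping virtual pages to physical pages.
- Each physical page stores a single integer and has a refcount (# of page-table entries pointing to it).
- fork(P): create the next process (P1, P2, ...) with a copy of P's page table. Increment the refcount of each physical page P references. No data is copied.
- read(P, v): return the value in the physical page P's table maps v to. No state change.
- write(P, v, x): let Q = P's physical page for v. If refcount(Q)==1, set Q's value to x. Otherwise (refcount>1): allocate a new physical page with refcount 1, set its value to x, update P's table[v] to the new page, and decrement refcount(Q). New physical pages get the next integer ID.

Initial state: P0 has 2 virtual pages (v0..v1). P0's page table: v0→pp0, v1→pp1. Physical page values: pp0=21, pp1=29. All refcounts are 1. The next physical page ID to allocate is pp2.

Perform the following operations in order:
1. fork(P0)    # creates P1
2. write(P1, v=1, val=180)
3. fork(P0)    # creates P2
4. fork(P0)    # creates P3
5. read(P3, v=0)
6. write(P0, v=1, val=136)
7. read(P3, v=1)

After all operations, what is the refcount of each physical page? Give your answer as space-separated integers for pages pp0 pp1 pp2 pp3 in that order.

Op 1: fork(P0) -> P1. 2 ppages; refcounts: pp0:2 pp1:2
Op 2: write(P1, v1, 180). refcount(pp1)=2>1 -> COPY to pp2. 3 ppages; refcounts: pp0:2 pp1:1 pp2:1
Op 3: fork(P0) -> P2. 3 ppages; refcounts: pp0:3 pp1:2 pp2:1
Op 4: fork(P0) -> P3. 3 ppages; refcounts: pp0:4 pp1:3 pp2:1
Op 5: read(P3, v0) -> 21. No state change.
Op 6: write(P0, v1, 136). refcount(pp1)=3>1 -> COPY to pp3. 4 ppages; refcounts: pp0:4 pp1:2 pp2:1 pp3:1
Op 7: read(P3, v1) -> 29. No state change.

Answer: 4 2 1 1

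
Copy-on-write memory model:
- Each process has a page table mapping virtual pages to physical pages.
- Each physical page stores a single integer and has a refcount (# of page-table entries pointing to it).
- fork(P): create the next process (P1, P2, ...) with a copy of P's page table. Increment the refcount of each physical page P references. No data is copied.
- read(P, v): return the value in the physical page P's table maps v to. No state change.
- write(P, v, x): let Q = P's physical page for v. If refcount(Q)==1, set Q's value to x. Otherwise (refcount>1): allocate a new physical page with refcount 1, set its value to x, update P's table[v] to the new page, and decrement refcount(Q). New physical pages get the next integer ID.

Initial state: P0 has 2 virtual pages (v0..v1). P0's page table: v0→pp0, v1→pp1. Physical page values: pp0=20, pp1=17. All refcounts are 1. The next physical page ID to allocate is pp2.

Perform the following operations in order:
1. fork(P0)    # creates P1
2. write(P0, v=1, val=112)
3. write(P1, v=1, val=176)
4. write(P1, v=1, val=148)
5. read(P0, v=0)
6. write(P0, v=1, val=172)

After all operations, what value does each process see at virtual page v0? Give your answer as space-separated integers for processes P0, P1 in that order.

Op 1: fork(P0) -> P1. 2 ppages; refcounts: pp0:2 pp1:2
Op 2: write(P0, v1, 112). refcount(pp1)=2>1 -> COPY to pp2. 3 ppages; refcounts: pp0:2 pp1:1 pp2:1
Op 3: write(P1, v1, 176). refcount(pp1)=1 -> write in place. 3 ppages; refcounts: pp0:2 pp1:1 pp2:1
Op 4: write(P1, v1, 148). refcount(pp1)=1 -> write in place. 3 ppages; refcounts: pp0:2 pp1:1 pp2:1
Op 5: read(P0, v0) -> 20. No state change.
Op 6: write(P0, v1, 172). refcount(pp2)=1 -> write in place. 3 ppages; refcounts: pp0:2 pp1:1 pp2:1
P0: v0 -> pp0 = 20
P1: v0 -> pp0 = 20

Answer: 20 20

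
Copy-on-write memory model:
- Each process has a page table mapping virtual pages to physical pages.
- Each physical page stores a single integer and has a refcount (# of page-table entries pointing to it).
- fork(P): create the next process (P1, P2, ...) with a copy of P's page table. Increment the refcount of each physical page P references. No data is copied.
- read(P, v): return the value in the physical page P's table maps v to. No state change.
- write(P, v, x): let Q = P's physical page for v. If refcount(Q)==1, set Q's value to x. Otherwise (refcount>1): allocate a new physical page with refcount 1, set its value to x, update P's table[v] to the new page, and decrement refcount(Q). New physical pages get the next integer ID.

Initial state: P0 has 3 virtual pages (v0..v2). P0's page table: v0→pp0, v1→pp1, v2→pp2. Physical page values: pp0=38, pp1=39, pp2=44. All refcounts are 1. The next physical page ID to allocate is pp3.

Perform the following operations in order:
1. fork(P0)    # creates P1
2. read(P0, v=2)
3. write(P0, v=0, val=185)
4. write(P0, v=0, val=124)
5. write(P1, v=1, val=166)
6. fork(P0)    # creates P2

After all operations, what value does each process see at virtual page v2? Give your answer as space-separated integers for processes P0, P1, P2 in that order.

Answer: 44 44 44

Derivation:
Op 1: fork(P0) -> P1. 3 ppages; refcounts: pp0:2 pp1:2 pp2:2
Op 2: read(P0, v2) -> 44. No state change.
Op 3: write(P0, v0, 185). refcount(pp0)=2>1 -> COPY to pp3. 4 ppages; refcounts: pp0:1 pp1:2 pp2:2 pp3:1
Op 4: write(P0, v0, 124). refcount(pp3)=1 -> write in place. 4 ppages; refcounts: pp0:1 pp1:2 pp2:2 pp3:1
Op 5: write(P1, v1, 166). refcount(pp1)=2>1 -> COPY to pp4. 5 ppages; refcounts: pp0:1 pp1:1 pp2:2 pp3:1 pp4:1
Op 6: fork(P0) -> P2. 5 ppages; refcounts: pp0:1 pp1:2 pp2:3 pp3:2 pp4:1
P0: v2 -> pp2 = 44
P1: v2 -> pp2 = 44
P2: v2 -> pp2 = 44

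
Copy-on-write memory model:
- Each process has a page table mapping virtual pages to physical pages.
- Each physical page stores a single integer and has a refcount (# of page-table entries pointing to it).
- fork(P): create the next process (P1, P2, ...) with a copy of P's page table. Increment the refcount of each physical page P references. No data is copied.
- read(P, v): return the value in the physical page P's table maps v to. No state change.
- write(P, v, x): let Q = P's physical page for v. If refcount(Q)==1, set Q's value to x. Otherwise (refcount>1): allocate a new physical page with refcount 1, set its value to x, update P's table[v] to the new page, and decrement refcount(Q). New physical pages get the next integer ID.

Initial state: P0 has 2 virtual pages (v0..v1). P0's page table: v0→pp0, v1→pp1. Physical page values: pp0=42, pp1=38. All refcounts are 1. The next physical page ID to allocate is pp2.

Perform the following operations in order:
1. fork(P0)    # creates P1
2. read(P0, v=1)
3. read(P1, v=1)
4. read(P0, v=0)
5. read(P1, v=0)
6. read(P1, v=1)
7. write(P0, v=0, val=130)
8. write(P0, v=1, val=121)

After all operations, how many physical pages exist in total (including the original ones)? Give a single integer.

Op 1: fork(P0) -> P1. 2 ppages; refcounts: pp0:2 pp1:2
Op 2: read(P0, v1) -> 38. No state change.
Op 3: read(P1, v1) -> 38. No state change.
Op 4: read(P0, v0) -> 42. No state change.
Op 5: read(P1, v0) -> 42. No state change.
Op 6: read(P1, v1) -> 38. No state change.
Op 7: write(P0, v0, 130). refcount(pp0)=2>1 -> COPY to pp2. 3 ppages; refcounts: pp0:1 pp1:2 pp2:1
Op 8: write(P0, v1, 121). refcount(pp1)=2>1 -> COPY to pp3. 4 ppages; refcounts: pp0:1 pp1:1 pp2:1 pp3:1

Answer: 4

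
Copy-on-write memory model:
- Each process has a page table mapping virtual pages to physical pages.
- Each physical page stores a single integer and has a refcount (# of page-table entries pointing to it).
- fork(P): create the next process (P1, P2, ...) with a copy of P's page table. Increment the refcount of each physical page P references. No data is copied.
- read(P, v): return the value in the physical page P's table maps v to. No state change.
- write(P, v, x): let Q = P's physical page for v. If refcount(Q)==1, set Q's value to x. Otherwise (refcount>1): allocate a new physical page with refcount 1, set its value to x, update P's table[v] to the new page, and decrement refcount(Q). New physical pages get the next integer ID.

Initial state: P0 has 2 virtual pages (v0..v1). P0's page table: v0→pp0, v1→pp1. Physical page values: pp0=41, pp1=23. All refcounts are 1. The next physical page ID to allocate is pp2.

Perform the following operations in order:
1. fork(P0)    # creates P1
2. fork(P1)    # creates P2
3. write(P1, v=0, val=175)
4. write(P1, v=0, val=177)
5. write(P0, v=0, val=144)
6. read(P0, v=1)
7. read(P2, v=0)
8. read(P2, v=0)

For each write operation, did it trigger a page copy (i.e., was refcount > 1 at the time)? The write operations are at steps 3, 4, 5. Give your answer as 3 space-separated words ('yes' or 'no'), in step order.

Op 1: fork(P0) -> P1. 2 ppages; refcounts: pp0:2 pp1:2
Op 2: fork(P1) -> P2. 2 ppages; refcounts: pp0:3 pp1:3
Op 3: write(P1, v0, 175). refcount(pp0)=3>1 -> COPY to pp2. 3 ppages; refcounts: pp0:2 pp1:3 pp2:1
Op 4: write(P1, v0, 177). refcount(pp2)=1 -> write in place. 3 ppages; refcounts: pp0:2 pp1:3 pp2:1
Op 5: write(P0, v0, 144). refcount(pp0)=2>1 -> COPY to pp3. 4 ppages; refcounts: pp0:1 pp1:3 pp2:1 pp3:1
Op 6: read(P0, v1) -> 23. No state change.
Op 7: read(P2, v0) -> 41. No state change.
Op 8: read(P2, v0) -> 41. No state change.

yes no yes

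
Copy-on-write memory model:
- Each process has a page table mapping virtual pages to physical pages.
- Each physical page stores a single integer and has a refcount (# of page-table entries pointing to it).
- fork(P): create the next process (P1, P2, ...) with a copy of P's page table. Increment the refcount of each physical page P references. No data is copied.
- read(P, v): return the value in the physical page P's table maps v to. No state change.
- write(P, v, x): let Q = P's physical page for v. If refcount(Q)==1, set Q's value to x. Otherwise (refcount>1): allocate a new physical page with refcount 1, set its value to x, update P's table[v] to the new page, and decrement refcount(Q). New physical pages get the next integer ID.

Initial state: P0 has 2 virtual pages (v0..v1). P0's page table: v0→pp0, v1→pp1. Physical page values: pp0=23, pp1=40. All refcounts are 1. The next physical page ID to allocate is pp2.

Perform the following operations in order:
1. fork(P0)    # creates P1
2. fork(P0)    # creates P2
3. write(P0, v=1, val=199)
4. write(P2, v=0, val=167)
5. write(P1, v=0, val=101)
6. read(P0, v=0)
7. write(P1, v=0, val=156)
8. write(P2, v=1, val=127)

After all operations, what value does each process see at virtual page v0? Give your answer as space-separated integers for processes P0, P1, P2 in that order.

Op 1: fork(P0) -> P1. 2 ppages; refcounts: pp0:2 pp1:2
Op 2: fork(P0) -> P2. 2 ppages; refcounts: pp0:3 pp1:3
Op 3: write(P0, v1, 199). refcount(pp1)=3>1 -> COPY to pp2. 3 ppages; refcounts: pp0:3 pp1:2 pp2:1
Op 4: write(P2, v0, 167). refcount(pp0)=3>1 -> COPY to pp3. 4 ppages; refcounts: pp0:2 pp1:2 pp2:1 pp3:1
Op 5: write(P1, v0, 101). refcount(pp0)=2>1 -> COPY to pp4. 5 ppages; refcounts: pp0:1 pp1:2 pp2:1 pp3:1 pp4:1
Op 6: read(P0, v0) -> 23. No state change.
Op 7: write(P1, v0, 156). refcount(pp4)=1 -> write in place. 5 ppages; refcounts: pp0:1 pp1:2 pp2:1 pp3:1 pp4:1
Op 8: write(P2, v1, 127). refcount(pp1)=2>1 -> COPY to pp5. 6 ppages; refcounts: pp0:1 pp1:1 pp2:1 pp3:1 pp4:1 pp5:1
P0: v0 -> pp0 = 23
P1: v0 -> pp4 = 156
P2: v0 -> pp3 = 167

Answer: 23 156 167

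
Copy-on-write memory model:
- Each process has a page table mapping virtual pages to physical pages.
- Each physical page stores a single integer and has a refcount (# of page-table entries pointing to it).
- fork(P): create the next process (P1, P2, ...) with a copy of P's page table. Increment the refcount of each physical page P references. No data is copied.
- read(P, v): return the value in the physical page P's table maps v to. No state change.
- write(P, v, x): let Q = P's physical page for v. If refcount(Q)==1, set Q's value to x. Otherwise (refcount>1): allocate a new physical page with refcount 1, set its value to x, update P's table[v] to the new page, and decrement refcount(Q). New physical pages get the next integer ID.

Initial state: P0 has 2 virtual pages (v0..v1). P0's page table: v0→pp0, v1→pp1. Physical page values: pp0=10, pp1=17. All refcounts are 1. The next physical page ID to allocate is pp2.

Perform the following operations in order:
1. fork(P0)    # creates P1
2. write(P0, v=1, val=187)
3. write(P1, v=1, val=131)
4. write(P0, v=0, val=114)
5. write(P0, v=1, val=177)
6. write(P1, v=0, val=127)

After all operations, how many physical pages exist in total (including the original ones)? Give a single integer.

Answer: 4

Derivation:
Op 1: fork(P0) -> P1. 2 ppages; refcounts: pp0:2 pp1:2
Op 2: write(P0, v1, 187). refcount(pp1)=2>1 -> COPY to pp2. 3 ppages; refcounts: pp0:2 pp1:1 pp2:1
Op 3: write(P1, v1, 131). refcount(pp1)=1 -> write in place. 3 ppages; refcounts: pp0:2 pp1:1 pp2:1
Op 4: write(P0, v0, 114). refcount(pp0)=2>1 -> COPY to pp3. 4 ppages; refcounts: pp0:1 pp1:1 pp2:1 pp3:1
Op 5: write(P0, v1, 177). refcount(pp2)=1 -> write in place. 4 ppages; refcounts: pp0:1 pp1:1 pp2:1 pp3:1
Op 6: write(P1, v0, 127). refcount(pp0)=1 -> write in place. 4 ppages; refcounts: pp0:1 pp1:1 pp2:1 pp3:1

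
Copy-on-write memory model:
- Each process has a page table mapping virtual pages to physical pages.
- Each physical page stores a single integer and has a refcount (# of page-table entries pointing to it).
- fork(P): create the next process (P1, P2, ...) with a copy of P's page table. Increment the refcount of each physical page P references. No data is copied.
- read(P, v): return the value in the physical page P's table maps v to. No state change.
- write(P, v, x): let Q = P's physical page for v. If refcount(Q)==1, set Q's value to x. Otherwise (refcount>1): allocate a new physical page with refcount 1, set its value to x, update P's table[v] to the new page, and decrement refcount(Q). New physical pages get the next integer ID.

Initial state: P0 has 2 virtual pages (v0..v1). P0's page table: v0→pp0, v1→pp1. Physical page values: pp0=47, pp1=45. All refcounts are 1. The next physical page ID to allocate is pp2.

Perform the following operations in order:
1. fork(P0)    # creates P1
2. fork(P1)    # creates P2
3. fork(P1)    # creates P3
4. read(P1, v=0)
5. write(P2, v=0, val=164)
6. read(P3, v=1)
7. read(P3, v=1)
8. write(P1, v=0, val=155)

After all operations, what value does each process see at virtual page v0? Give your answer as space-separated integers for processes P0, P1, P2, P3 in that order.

Op 1: fork(P0) -> P1. 2 ppages; refcounts: pp0:2 pp1:2
Op 2: fork(P1) -> P2. 2 ppages; refcounts: pp0:3 pp1:3
Op 3: fork(P1) -> P3. 2 ppages; refcounts: pp0:4 pp1:4
Op 4: read(P1, v0) -> 47. No state change.
Op 5: write(P2, v0, 164). refcount(pp0)=4>1 -> COPY to pp2. 3 ppages; refcounts: pp0:3 pp1:4 pp2:1
Op 6: read(P3, v1) -> 45. No state change.
Op 7: read(P3, v1) -> 45. No state change.
Op 8: write(P1, v0, 155). refcount(pp0)=3>1 -> COPY to pp3. 4 ppages; refcounts: pp0:2 pp1:4 pp2:1 pp3:1
P0: v0 -> pp0 = 47
P1: v0 -> pp3 = 155
P2: v0 -> pp2 = 164
P3: v0 -> pp0 = 47

Answer: 47 155 164 47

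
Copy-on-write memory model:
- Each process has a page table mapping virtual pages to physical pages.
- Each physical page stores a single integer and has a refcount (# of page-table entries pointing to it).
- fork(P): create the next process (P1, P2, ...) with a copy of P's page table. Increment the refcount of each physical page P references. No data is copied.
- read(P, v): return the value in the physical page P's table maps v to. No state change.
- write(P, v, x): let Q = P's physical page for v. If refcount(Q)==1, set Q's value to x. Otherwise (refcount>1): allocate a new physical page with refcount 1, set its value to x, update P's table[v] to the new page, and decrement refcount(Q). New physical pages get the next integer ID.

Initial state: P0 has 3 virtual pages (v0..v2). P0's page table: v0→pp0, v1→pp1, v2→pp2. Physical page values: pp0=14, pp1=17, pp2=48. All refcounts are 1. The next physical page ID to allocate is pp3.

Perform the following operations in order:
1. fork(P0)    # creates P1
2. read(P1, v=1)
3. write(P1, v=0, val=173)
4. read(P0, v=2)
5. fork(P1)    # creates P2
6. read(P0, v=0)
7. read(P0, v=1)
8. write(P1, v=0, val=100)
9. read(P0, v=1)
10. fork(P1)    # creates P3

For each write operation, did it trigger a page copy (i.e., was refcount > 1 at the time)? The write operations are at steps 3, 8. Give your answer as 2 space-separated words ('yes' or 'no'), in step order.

Op 1: fork(P0) -> P1. 3 ppages; refcounts: pp0:2 pp1:2 pp2:2
Op 2: read(P1, v1) -> 17. No state change.
Op 3: write(P1, v0, 173). refcount(pp0)=2>1 -> COPY to pp3. 4 ppages; refcounts: pp0:1 pp1:2 pp2:2 pp3:1
Op 4: read(P0, v2) -> 48. No state change.
Op 5: fork(P1) -> P2. 4 ppages; refcounts: pp0:1 pp1:3 pp2:3 pp3:2
Op 6: read(P0, v0) -> 14. No state change.
Op 7: read(P0, v1) -> 17. No state change.
Op 8: write(P1, v0, 100). refcount(pp3)=2>1 -> COPY to pp4. 5 ppages; refcounts: pp0:1 pp1:3 pp2:3 pp3:1 pp4:1
Op 9: read(P0, v1) -> 17. No state change.
Op 10: fork(P1) -> P3. 5 ppages; refcounts: pp0:1 pp1:4 pp2:4 pp3:1 pp4:2

yes yes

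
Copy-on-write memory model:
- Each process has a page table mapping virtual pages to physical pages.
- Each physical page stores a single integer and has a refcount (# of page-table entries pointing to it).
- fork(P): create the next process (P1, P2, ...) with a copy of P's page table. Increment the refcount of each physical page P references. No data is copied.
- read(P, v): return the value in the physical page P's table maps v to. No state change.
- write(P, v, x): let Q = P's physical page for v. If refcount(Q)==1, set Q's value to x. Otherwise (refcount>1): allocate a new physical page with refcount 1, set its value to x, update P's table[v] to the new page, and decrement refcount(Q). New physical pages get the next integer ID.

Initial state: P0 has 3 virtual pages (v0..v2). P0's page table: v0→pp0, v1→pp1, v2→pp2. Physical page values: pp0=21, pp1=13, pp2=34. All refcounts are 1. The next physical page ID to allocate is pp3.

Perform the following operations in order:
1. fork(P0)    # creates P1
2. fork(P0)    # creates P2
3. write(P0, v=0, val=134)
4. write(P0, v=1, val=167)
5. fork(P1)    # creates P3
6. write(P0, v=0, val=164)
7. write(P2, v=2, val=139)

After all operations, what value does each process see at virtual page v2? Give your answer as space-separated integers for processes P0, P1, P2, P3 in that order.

Answer: 34 34 139 34

Derivation:
Op 1: fork(P0) -> P1. 3 ppages; refcounts: pp0:2 pp1:2 pp2:2
Op 2: fork(P0) -> P2. 3 ppages; refcounts: pp0:3 pp1:3 pp2:3
Op 3: write(P0, v0, 134). refcount(pp0)=3>1 -> COPY to pp3. 4 ppages; refcounts: pp0:2 pp1:3 pp2:3 pp3:1
Op 4: write(P0, v1, 167). refcount(pp1)=3>1 -> COPY to pp4. 5 ppages; refcounts: pp0:2 pp1:2 pp2:3 pp3:1 pp4:1
Op 5: fork(P1) -> P3. 5 ppages; refcounts: pp0:3 pp1:3 pp2:4 pp3:1 pp4:1
Op 6: write(P0, v0, 164). refcount(pp3)=1 -> write in place. 5 ppages; refcounts: pp0:3 pp1:3 pp2:4 pp3:1 pp4:1
Op 7: write(P2, v2, 139). refcount(pp2)=4>1 -> COPY to pp5. 6 ppages; refcounts: pp0:3 pp1:3 pp2:3 pp3:1 pp4:1 pp5:1
P0: v2 -> pp2 = 34
P1: v2 -> pp2 = 34
P2: v2 -> pp5 = 139
P3: v2 -> pp2 = 34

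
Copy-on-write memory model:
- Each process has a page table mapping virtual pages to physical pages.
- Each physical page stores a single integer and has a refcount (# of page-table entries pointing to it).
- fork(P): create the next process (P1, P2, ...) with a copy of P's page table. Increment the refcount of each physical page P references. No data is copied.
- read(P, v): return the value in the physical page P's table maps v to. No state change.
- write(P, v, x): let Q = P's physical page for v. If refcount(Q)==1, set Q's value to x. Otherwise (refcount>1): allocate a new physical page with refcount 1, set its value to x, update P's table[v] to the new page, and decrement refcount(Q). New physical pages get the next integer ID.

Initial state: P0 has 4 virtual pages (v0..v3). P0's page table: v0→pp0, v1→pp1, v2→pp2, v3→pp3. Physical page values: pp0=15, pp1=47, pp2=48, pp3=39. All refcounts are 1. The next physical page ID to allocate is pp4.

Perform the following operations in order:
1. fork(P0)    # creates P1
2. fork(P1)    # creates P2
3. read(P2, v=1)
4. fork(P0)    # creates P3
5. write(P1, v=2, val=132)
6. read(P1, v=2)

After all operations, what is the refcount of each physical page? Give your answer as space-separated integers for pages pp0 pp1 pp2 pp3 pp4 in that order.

Answer: 4 4 3 4 1

Derivation:
Op 1: fork(P0) -> P1. 4 ppages; refcounts: pp0:2 pp1:2 pp2:2 pp3:2
Op 2: fork(P1) -> P2. 4 ppages; refcounts: pp0:3 pp1:3 pp2:3 pp3:3
Op 3: read(P2, v1) -> 47. No state change.
Op 4: fork(P0) -> P3. 4 ppages; refcounts: pp0:4 pp1:4 pp2:4 pp3:4
Op 5: write(P1, v2, 132). refcount(pp2)=4>1 -> COPY to pp4. 5 ppages; refcounts: pp0:4 pp1:4 pp2:3 pp3:4 pp4:1
Op 6: read(P1, v2) -> 132. No state change.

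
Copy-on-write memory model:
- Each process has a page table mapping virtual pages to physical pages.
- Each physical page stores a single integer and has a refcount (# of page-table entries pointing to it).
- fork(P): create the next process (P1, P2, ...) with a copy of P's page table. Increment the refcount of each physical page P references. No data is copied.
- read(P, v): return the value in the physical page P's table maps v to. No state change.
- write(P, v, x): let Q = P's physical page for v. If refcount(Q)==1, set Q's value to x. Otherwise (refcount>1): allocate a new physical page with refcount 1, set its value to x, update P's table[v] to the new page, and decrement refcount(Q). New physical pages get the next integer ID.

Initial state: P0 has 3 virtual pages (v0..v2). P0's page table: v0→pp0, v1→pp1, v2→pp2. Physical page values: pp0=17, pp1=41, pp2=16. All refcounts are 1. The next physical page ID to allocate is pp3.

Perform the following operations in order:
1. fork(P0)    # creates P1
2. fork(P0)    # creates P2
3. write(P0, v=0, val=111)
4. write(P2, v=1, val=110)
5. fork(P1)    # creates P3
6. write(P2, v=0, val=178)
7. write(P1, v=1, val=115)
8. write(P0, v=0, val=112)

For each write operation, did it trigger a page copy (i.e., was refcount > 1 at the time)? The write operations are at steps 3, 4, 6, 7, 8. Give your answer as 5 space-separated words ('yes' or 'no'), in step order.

Op 1: fork(P0) -> P1. 3 ppages; refcounts: pp0:2 pp1:2 pp2:2
Op 2: fork(P0) -> P2. 3 ppages; refcounts: pp0:3 pp1:3 pp2:3
Op 3: write(P0, v0, 111). refcount(pp0)=3>1 -> COPY to pp3. 4 ppages; refcounts: pp0:2 pp1:3 pp2:3 pp3:1
Op 4: write(P2, v1, 110). refcount(pp1)=3>1 -> COPY to pp4. 5 ppages; refcounts: pp0:2 pp1:2 pp2:3 pp3:1 pp4:1
Op 5: fork(P1) -> P3. 5 ppages; refcounts: pp0:3 pp1:3 pp2:4 pp3:1 pp4:1
Op 6: write(P2, v0, 178). refcount(pp0)=3>1 -> COPY to pp5. 6 ppages; refcounts: pp0:2 pp1:3 pp2:4 pp3:1 pp4:1 pp5:1
Op 7: write(P1, v1, 115). refcount(pp1)=3>1 -> COPY to pp6. 7 ppages; refcounts: pp0:2 pp1:2 pp2:4 pp3:1 pp4:1 pp5:1 pp6:1
Op 8: write(P0, v0, 112). refcount(pp3)=1 -> write in place. 7 ppages; refcounts: pp0:2 pp1:2 pp2:4 pp3:1 pp4:1 pp5:1 pp6:1

yes yes yes yes no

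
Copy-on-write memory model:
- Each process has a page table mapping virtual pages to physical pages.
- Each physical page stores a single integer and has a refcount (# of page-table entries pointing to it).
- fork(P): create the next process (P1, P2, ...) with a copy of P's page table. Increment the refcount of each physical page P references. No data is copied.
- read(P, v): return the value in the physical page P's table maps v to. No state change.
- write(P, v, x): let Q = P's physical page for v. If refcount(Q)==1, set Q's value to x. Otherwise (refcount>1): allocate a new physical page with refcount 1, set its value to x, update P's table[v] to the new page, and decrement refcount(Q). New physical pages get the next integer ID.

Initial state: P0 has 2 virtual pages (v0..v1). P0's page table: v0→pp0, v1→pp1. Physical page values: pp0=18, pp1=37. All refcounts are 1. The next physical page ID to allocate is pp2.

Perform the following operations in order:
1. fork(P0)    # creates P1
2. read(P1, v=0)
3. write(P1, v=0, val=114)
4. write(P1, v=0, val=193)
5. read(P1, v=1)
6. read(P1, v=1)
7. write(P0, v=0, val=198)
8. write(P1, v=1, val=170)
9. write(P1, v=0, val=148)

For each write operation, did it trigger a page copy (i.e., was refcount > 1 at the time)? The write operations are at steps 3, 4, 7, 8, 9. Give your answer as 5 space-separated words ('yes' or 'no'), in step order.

Op 1: fork(P0) -> P1. 2 ppages; refcounts: pp0:2 pp1:2
Op 2: read(P1, v0) -> 18. No state change.
Op 3: write(P1, v0, 114). refcount(pp0)=2>1 -> COPY to pp2. 3 ppages; refcounts: pp0:1 pp1:2 pp2:1
Op 4: write(P1, v0, 193). refcount(pp2)=1 -> write in place. 3 ppages; refcounts: pp0:1 pp1:2 pp2:1
Op 5: read(P1, v1) -> 37. No state change.
Op 6: read(P1, v1) -> 37. No state change.
Op 7: write(P0, v0, 198). refcount(pp0)=1 -> write in place. 3 ppages; refcounts: pp0:1 pp1:2 pp2:1
Op 8: write(P1, v1, 170). refcount(pp1)=2>1 -> COPY to pp3. 4 ppages; refcounts: pp0:1 pp1:1 pp2:1 pp3:1
Op 9: write(P1, v0, 148). refcount(pp2)=1 -> write in place. 4 ppages; refcounts: pp0:1 pp1:1 pp2:1 pp3:1

yes no no yes no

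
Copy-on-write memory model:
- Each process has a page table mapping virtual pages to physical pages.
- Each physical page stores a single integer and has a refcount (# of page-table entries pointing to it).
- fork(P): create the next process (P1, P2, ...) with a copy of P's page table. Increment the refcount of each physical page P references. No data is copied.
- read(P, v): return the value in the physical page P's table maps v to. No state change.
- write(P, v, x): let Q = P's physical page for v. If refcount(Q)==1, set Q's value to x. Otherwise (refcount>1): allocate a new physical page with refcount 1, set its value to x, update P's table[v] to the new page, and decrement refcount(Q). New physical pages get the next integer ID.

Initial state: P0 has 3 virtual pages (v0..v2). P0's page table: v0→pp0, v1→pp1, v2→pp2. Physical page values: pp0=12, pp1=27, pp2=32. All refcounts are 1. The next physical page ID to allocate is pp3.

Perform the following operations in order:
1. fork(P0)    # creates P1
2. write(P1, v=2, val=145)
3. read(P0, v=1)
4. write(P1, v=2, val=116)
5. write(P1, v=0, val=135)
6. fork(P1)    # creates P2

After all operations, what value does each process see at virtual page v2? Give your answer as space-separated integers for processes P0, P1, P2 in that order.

Answer: 32 116 116

Derivation:
Op 1: fork(P0) -> P1. 3 ppages; refcounts: pp0:2 pp1:2 pp2:2
Op 2: write(P1, v2, 145). refcount(pp2)=2>1 -> COPY to pp3. 4 ppages; refcounts: pp0:2 pp1:2 pp2:1 pp3:1
Op 3: read(P0, v1) -> 27. No state change.
Op 4: write(P1, v2, 116). refcount(pp3)=1 -> write in place. 4 ppages; refcounts: pp0:2 pp1:2 pp2:1 pp3:1
Op 5: write(P1, v0, 135). refcount(pp0)=2>1 -> COPY to pp4. 5 ppages; refcounts: pp0:1 pp1:2 pp2:1 pp3:1 pp4:1
Op 6: fork(P1) -> P2. 5 ppages; refcounts: pp0:1 pp1:3 pp2:1 pp3:2 pp4:2
P0: v2 -> pp2 = 32
P1: v2 -> pp3 = 116
P2: v2 -> pp3 = 116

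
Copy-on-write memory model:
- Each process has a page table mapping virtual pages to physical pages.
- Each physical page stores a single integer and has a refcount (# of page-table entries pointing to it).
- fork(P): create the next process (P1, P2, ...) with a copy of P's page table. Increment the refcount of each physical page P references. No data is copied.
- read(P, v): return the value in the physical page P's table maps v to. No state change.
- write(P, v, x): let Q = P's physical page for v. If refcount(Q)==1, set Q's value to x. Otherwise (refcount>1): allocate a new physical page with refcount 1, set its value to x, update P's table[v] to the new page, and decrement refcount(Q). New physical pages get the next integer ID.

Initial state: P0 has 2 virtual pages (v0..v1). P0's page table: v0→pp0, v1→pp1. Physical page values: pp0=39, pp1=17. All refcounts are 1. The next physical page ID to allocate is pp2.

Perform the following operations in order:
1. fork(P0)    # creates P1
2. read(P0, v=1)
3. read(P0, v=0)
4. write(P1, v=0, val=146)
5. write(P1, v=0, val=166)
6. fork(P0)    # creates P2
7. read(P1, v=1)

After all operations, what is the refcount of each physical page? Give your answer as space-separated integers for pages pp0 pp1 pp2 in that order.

Answer: 2 3 1

Derivation:
Op 1: fork(P0) -> P1. 2 ppages; refcounts: pp0:2 pp1:2
Op 2: read(P0, v1) -> 17. No state change.
Op 3: read(P0, v0) -> 39. No state change.
Op 4: write(P1, v0, 146). refcount(pp0)=2>1 -> COPY to pp2. 3 ppages; refcounts: pp0:1 pp1:2 pp2:1
Op 5: write(P1, v0, 166). refcount(pp2)=1 -> write in place. 3 ppages; refcounts: pp0:1 pp1:2 pp2:1
Op 6: fork(P0) -> P2. 3 ppages; refcounts: pp0:2 pp1:3 pp2:1
Op 7: read(P1, v1) -> 17. No state change.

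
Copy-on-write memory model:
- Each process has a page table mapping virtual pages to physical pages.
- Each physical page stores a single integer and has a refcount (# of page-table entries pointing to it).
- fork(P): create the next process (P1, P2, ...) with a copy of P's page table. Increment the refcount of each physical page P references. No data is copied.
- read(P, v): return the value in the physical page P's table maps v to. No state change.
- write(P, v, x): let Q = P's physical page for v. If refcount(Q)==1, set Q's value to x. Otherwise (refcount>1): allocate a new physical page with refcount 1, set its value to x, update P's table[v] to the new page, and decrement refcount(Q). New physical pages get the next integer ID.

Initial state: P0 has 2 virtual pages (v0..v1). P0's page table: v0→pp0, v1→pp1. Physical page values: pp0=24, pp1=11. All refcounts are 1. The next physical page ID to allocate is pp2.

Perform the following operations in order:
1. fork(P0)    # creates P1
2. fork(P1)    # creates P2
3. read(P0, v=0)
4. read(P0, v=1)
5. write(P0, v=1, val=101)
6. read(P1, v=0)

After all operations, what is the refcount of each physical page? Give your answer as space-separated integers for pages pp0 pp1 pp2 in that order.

Op 1: fork(P0) -> P1. 2 ppages; refcounts: pp0:2 pp1:2
Op 2: fork(P1) -> P2. 2 ppages; refcounts: pp0:3 pp1:3
Op 3: read(P0, v0) -> 24. No state change.
Op 4: read(P0, v1) -> 11. No state change.
Op 5: write(P0, v1, 101). refcount(pp1)=3>1 -> COPY to pp2. 3 ppages; refcounts: pp0:3 pp1:2 pp2:1
Op 6: read(P1, v0) -> 24. No state change.

Answer: 3 2 1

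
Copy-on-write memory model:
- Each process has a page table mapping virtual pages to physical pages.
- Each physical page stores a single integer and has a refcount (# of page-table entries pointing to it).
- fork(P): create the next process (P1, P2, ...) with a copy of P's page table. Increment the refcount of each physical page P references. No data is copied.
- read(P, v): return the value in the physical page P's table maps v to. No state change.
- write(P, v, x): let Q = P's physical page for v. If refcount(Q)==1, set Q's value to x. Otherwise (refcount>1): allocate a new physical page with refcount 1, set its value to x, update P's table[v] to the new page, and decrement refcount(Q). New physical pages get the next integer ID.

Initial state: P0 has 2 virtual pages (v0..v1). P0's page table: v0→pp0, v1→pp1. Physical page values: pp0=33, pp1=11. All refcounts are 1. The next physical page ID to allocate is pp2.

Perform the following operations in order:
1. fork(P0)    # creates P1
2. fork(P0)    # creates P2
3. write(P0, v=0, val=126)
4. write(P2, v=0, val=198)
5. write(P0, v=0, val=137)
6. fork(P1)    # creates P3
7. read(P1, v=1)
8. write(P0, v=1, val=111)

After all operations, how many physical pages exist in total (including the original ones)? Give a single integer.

Op 1: fork(P0) -> P1. 2 ppages; refcounts: pp0:2 pp1:2
Op 2: fork(P0) -> P2. 2 ppages; refcounts: pp0:3 pp1:3
Op 3: write(P0, v0, 126). refcount(pp0)=3>1 -> COPY to pp2. 3 ppages; refcounts: pp0:2 pp1:3 pp2:1
Op 4: write(P2, v0, 198). refcount(pp0)=2>1 -> COPY to pp3. 4 ppages; refcounts: pp0:1 pp1:3 pp2:1 pp3:1
Op 5: write(P0, v0, 137). refcount(pp2)=1 -> write in place. 4 ppages; refcounts: pp0:1 pp1:3 pp2:1 pp3:1
Op 6: fork(P1) -> P3. 4 ppages; refcounts: pp0:2 pp1:4 pp2:1 pp3:1
Op 7: read(P1, v1) -> 11. No state change.
Op 8: write(P0, v1, 111). refcount(pp1)=4>1 -> COPY to pp4. 5 ppages; refcounts: pp0:2 pp1:3 pp2:1 pp3:1 pp4:1

Answer: 5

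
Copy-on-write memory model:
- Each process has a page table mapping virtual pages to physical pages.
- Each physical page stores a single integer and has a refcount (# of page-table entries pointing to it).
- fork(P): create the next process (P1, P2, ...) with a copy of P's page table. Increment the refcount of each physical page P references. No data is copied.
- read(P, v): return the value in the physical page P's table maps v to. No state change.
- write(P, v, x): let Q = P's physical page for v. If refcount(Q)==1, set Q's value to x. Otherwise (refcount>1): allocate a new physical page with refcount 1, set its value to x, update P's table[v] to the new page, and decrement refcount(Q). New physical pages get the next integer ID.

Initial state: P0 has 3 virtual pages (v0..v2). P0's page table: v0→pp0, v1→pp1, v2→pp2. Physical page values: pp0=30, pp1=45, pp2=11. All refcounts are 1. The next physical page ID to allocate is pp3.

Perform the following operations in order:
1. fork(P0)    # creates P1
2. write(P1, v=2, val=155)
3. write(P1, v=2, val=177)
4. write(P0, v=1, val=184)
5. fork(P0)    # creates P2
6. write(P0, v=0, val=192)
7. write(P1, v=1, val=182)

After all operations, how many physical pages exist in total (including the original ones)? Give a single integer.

Answer: 6

Derivation:
Op 1: fork(P0) -> P1. 3 ppages; refcounts: pp0:2 pp1:2 pp2:2
Op 2: write(P1, v2, 155). refcount(pp2)=2>1 -> COPY to pp3. 4 ppages; refcounts: pp0:2 pp1:2 pp2:1 pp3:1
Op 3: write(P1, v2, 177). refcount(pp3)=1 -> write in place. 4 ppages; refcounts: pp0:2 pp1:2 pp2:1 pp3:1
Op 4: write(P0, v1, 184). refcount(pp1)=2>1 -> COPY to pp4. 5 ppages; refcounts: pp0:2 pp1:1 pp2:1 pp3:1 pp4:1
Op 5: fork(P0) -> P2. 5 ppages; refcounts: pp0:3 pp1:1 pp2:2 pp3:1 pp4:2
Op 6: write(P0, v0, 192). refcount(pp0)=3>1 -> COPY to pp5. 6 ppages; refcounts: pp0:2 pp1:1 pp2:2 pp3:1 pp4:2 pp5:1
Op 7: write(P1, v1, 182). refcount(pp1)=1 -> write in place. 6 ppages; refcounts: pp0:2 pp1:1 pp2:2 pp3:1 pp4:2 pp5:1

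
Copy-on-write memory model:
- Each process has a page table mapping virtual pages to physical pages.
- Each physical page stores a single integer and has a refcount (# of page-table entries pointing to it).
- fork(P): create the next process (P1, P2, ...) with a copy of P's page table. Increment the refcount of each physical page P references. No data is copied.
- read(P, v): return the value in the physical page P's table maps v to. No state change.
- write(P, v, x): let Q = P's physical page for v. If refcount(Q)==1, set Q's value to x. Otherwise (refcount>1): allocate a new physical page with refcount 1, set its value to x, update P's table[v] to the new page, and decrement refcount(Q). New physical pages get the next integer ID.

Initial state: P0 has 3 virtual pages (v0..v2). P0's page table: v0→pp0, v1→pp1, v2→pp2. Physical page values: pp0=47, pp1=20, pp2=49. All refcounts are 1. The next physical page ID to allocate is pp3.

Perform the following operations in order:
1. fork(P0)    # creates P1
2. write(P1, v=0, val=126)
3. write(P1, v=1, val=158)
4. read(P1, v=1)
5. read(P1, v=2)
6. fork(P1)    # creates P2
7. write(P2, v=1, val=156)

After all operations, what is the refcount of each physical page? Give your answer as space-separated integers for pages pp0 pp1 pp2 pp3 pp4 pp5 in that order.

Answer: 1 1 3 2 1 1

Derivation:
Op 1: fork(P0) -> P1. 3 ppages; refcounts: pp0:2 pp1:2 pp2:2
Op 2: write(P1, v0, 126). refcount(pp0)=2>1 -> COPY to pp3. 4 ppages; refcounts: pp0:1 pp1:2 pp2:2 pp3:1
Op 3: write(P1, v1, 158). refcount(pp1)=2>1 -> COPY to pp4. 5 ppages; refcounts: pp0:1 pp1:1 pp2:2 pp3:1 pp4:1
Op 4: read(P1, v1) -> 158. No state change.
Op 5: read(P1, v2) -> 49. No state change.
Op 6: fork(P1) -> P2. 5 ppages; refcounts: pp0:1 pp1:1 pp2:3 pp3:2 pp4:2
Op 7: write(P2, v1, 156). refcount(pp4)=2>1 -> COPY to pp5. 6 ppages; refcounts: pp0:1 pp1:1 pp2:3 pp3:2 pp4:1 pp5:1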